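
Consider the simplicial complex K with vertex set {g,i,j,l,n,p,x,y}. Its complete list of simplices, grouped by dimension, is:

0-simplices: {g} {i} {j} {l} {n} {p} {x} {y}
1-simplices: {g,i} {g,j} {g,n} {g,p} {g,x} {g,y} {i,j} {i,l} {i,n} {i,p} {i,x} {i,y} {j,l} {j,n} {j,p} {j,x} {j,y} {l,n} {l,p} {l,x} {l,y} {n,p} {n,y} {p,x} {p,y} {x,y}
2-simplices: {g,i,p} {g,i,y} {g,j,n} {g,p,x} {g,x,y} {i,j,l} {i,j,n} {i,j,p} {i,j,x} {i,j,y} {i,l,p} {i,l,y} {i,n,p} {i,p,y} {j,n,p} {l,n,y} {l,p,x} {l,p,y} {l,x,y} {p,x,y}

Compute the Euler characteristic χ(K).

χ(K)=2

n_0=8 n_1=26 n_2=20
χ=+8−26+20=2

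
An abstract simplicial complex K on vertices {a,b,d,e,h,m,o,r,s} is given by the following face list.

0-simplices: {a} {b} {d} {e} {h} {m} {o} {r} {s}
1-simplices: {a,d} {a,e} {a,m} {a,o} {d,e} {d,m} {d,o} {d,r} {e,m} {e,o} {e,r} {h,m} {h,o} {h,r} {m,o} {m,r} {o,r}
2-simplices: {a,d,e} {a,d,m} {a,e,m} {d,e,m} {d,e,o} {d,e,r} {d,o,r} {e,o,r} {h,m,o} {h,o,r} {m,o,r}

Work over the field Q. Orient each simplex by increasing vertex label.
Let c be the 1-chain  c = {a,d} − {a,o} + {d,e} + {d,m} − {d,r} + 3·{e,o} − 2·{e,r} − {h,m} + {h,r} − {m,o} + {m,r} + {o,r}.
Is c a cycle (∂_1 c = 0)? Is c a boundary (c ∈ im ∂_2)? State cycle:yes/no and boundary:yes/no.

cycle:yes boundary:no

n_0=9 n_1=17 n_2=11  [Q]
∂1: piv[ad,ae,am,ao,dr,hm] rk=6  ker:de,dm,do,em,eo,er,ho,hr,mo,mr,or
∂2: piv[ade,adm,aem,deo,der,dor,hmo,hor,mor] rk=9  ker:dem,eor
∂1c = 0
c vs im∂2: residual ≠ 0 ⇒ not boundary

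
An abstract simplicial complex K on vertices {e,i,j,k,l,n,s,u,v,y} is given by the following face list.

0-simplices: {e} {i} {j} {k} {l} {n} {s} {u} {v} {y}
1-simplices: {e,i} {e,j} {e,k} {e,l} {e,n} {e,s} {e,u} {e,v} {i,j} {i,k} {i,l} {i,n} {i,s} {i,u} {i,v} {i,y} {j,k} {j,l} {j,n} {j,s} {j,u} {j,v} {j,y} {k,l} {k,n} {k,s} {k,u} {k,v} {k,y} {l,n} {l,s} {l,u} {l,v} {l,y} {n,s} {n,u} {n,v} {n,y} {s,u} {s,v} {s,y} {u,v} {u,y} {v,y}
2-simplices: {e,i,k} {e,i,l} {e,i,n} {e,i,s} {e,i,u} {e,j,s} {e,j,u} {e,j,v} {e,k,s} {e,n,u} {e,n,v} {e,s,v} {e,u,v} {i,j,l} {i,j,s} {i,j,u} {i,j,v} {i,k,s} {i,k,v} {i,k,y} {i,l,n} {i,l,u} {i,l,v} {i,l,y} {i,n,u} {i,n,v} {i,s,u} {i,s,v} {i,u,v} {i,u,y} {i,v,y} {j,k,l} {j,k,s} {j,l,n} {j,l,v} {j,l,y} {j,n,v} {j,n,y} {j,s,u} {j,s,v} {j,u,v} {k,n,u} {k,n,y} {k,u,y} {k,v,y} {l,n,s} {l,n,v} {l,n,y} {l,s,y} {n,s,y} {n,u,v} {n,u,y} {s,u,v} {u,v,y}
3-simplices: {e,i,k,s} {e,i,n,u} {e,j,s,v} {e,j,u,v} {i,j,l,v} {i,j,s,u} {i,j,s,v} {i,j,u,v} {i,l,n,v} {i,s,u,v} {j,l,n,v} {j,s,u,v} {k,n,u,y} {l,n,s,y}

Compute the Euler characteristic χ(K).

χ(K)=6

n_0=10 n_1=44 n_2=54 n_3=14
χ=+10−44+54−14=6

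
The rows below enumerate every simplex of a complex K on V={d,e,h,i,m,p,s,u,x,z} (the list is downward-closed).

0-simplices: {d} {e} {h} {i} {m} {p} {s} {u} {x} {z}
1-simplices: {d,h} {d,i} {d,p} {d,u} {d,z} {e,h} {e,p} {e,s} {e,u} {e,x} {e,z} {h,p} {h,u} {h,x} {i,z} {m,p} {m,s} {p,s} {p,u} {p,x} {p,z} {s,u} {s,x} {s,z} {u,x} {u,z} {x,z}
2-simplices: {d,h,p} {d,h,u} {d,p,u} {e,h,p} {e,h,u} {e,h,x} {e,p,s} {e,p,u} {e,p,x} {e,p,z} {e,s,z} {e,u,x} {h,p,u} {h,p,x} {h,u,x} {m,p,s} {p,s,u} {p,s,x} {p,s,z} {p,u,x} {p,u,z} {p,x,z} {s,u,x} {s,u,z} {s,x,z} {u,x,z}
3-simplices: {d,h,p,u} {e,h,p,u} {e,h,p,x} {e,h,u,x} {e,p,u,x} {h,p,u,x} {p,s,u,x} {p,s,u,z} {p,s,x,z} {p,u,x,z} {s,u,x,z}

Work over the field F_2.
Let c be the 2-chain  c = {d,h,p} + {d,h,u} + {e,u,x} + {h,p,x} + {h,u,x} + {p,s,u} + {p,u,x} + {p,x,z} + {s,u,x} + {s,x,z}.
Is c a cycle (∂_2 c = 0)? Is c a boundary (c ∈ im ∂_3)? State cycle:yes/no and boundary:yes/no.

n_0=10 n_1=27 n_2=26 n_3=11  [Z2]
∂1: piv[dh,di,dp,du,dz,eh,es,ex,mp] rk=9  ker:ep,eu,ez,hp,hu,hx,iz,ms,ps,pu,px,pz,su,sx,sz,ux,uz,xz
∂2: piv[dhp,dhu,dpu,ehp,ehu,ehx,eps,epx,epz,esz,eux,mps,psu,psx,puz,pxz] rk=16  ker:epu,hpu,hpx,hux,psz,pux,sux,suz,sxz,uxz
∂3: piv[dhpu,ehpu,ehpx,ehux,epux,psux,psuz,psxz,puxz] rk=9  ker:hpux,suxz
∂2c = {d,p} + {d,u} + {e,u} + {e,x} + {p,s} + {p,x} + {p,z} + {s,z}

cycle:no boundary:no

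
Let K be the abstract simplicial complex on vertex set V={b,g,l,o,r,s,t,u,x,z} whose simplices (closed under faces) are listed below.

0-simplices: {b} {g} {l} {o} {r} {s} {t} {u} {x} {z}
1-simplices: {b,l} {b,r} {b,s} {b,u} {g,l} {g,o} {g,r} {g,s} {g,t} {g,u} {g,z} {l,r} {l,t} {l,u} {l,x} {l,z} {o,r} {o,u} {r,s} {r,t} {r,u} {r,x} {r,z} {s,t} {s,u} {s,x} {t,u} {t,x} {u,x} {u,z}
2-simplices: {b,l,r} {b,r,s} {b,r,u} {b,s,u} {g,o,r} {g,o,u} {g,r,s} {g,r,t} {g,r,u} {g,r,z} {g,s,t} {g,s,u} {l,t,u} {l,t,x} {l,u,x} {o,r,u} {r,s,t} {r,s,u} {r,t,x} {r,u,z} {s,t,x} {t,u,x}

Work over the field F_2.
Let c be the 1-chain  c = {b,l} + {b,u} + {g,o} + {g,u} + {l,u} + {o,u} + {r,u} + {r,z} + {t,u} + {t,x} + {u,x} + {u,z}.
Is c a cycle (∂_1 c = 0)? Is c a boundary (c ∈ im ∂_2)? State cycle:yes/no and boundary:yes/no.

cycle:yes boundary:no

n_0=10 n_1=30 n_2=22  [Z2]
∂1: piv[bl,br,bs,bu,gl,go,gt,gz,lx] rk=9  ker:gr,gs,gu,lr,lt,lu,lz,or,ou,rs,rt,ru,rx,rz,st,su,sx,tu,tx,ux,uz
∂2: piv[blr,brs,bru,bsu,gor,gou,grs,grt,gru,grz,gst,ltu,ltx,lux,rtx,ruz,stx] rk=17  ker:gsu,oru,rst,rsu,tux
∂1c = 0
c vs im∂2: residual ≠ 0 ⇒ not boundary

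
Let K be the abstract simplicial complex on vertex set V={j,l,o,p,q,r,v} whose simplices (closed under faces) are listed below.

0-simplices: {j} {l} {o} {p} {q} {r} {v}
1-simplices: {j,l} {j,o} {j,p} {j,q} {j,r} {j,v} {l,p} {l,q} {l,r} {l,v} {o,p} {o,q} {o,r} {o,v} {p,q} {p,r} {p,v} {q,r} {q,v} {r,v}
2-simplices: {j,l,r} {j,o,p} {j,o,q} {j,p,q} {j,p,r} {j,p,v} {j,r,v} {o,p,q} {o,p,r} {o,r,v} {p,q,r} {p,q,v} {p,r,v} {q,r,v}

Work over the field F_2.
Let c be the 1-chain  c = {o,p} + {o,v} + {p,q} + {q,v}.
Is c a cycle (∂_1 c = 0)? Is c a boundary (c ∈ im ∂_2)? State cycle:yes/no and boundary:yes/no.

cycle:yes boundary:yes

n_0=7 n_1=20 n_2=14  [Z2]
∂1: piv[jl,jo,jp,jq,jr,jv] rk=6  ker:lp,lq,lr,lv,op,oq,or,ov,pq,pr,pv,qr,qv,rv
∂2: piv[jlr,jop,joq,jpq,jpr,jpv,jrv,opr,orv,pqr,pqv] rk=11  ker:opq,prv,qrv
∂1c = 0
c vs im∂2: reduces to 0 ⇒ boundary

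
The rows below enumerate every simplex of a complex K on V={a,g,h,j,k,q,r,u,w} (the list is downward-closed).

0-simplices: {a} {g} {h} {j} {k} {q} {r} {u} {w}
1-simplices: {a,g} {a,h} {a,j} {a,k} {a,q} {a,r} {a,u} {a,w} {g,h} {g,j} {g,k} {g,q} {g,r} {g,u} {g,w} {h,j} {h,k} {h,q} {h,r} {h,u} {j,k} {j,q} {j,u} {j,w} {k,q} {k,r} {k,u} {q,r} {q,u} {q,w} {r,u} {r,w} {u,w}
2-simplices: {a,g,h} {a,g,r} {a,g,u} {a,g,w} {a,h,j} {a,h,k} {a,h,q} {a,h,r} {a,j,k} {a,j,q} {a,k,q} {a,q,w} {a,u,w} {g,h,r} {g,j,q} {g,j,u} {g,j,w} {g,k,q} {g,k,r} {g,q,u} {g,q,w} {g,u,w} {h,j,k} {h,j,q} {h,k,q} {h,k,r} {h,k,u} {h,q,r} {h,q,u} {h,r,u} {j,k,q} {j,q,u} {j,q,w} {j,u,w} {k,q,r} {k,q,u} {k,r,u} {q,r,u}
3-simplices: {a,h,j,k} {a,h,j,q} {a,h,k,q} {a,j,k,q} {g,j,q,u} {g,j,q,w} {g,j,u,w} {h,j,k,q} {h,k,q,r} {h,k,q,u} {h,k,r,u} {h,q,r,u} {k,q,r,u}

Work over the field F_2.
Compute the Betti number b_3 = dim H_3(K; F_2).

b_3=2

n_0=9 n_1=33 n_2=38 n_3=13  [Z2]
∂1: piv[ag,ah,aj,ak,aq,ar,au,aw] rk=8  ker:gh,gj,gk,gq,gr,gu,gw,hj,hk,hq,hr,hu,jk,jq,ju,jw,kq,kr,ku,qr,qu,qw,ru,rw,uw
∂2: piv[agh,agr,agu,agw,ahj,ahk,ahq,ahr,ajk,ajq,akq,aqw,auw,gjq,gju,gjw,gkq,gkr,gqu,gqw,hku,hqr,hqu,hru] rk=24  ker:ghr,guw,hjk,hjq,hkq,hkr,jkq,jqu,jqw,juw,kqr,kqu,kru,qru
∂3: piv[ahjk,ahjq,ahkq,ajkq,gjqu,gjqw,gjuw,hkqr,hkqu,hkru,hqru] rk=11  ker:hjkq,kqru
b_3=(13−11)−0=2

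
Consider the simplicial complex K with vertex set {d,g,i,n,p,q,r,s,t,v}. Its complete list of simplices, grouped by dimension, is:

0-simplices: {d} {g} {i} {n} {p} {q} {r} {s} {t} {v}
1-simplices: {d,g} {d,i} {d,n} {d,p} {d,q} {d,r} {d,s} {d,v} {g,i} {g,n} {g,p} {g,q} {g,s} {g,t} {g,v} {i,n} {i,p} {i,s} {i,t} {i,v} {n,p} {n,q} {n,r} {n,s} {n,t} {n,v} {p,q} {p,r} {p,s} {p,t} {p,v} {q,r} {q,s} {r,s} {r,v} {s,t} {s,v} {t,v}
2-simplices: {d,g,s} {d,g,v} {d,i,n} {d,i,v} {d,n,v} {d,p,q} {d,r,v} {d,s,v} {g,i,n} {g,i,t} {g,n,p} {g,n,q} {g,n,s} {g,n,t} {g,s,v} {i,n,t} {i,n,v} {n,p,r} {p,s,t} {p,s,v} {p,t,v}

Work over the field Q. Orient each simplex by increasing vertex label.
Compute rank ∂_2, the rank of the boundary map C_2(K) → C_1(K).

rank∂_2=18

n_0=10 n_1=38 n_2=21  [Q]
∂1: piv[dg,di,dn,dp,dq,dr,ds,dv,gt] rk=9  ker:gi,gn,gp,gq,gs,gv,in,ip,is,it,iv,np,nq,nr,ns,nt,nv,pq,pr,ps,pt,pv,qr,qs,rs,rv,st,sv,tv
∂2: piv[dgs,dgv,din,div,dnv,dpq,drv,dsv,gin,git,gnp,gnq,gns,gnt,npr,pst,psv,ptv] rk=18  ker:gsv,int,inv
rk∂_2=18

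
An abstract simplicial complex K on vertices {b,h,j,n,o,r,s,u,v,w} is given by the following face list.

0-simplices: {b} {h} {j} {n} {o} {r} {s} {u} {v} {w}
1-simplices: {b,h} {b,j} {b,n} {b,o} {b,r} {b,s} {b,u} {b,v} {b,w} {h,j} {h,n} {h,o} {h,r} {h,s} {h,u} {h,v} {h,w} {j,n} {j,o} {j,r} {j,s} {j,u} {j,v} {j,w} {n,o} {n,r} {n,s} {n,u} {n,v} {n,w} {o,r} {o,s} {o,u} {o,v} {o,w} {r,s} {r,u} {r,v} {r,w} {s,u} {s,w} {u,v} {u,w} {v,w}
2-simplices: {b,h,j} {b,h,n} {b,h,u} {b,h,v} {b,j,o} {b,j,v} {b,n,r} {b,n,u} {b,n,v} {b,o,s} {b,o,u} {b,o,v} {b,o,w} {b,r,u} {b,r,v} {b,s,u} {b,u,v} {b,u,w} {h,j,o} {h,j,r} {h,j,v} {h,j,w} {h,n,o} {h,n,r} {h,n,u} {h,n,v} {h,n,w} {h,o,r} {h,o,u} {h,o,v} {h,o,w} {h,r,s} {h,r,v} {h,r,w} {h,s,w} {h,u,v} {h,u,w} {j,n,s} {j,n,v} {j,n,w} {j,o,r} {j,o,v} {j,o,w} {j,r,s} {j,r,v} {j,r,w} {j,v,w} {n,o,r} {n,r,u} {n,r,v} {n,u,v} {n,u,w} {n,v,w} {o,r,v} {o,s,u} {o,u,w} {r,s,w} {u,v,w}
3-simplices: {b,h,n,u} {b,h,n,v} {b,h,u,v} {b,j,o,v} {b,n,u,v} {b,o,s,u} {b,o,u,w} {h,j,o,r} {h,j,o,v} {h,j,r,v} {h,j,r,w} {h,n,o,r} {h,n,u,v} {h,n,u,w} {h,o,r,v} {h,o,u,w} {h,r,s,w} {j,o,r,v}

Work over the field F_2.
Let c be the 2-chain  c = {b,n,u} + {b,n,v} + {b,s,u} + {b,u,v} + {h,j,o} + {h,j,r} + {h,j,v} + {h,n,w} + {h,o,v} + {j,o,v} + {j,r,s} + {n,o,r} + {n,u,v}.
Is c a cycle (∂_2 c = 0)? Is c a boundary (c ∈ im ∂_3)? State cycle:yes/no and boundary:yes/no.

n_0=10 n_1=44 n_2=58 n_3=18  [Z2]
∂1: piv[bh,bj,bn,bo,br,bs,bu,bv,bw] rk=9  ker:hj,hn,ho,hr,hs,hu,hv,hw,jn,jo,jr,js,ju,jv,jw,no,nr,ns,nu,nv,nw,or,os,ou,ov,ow,rs,ru,rv,rw,su,sw,uv,uw,vw
∂2: piv[bhj,bhn,bhu,bhv,bjo,bjv,bnr,bnu,bnv,bos,bou,bov,bow,bru,brv,bsu,buv,buw,hjo,hjr,hjw,hno,hnr,hnw,hor,how,hrs,hrw,hsw,jns,jnv,jrs,jvw] rk=33  ker:hjv,hnu,hnv,hou,hov,hrv,huv,huw,jnw,jor,jov,jow,jrv,jrw,nor,nru,nrv,nuv,nuw,nvw,orv,osu,ouw,rsw,uvw
∂3: piv[bhnu,bhnv,bhuv,bjov,bnuv,bosu,bouw,hjor,hjov,hjrv,hjrw,hnor,hnuw,horv,houw,hrsw] rk=16  ker:hnuv,jorv
∂2c = {b,s} + {b,u} + {h,j} + {h,n} + {h,r} + {h,w} + {j,s} + {n,o} + {n,r} + {n,w} + {o,r} + {r,s} + {s,u}

cycle:no boundary:no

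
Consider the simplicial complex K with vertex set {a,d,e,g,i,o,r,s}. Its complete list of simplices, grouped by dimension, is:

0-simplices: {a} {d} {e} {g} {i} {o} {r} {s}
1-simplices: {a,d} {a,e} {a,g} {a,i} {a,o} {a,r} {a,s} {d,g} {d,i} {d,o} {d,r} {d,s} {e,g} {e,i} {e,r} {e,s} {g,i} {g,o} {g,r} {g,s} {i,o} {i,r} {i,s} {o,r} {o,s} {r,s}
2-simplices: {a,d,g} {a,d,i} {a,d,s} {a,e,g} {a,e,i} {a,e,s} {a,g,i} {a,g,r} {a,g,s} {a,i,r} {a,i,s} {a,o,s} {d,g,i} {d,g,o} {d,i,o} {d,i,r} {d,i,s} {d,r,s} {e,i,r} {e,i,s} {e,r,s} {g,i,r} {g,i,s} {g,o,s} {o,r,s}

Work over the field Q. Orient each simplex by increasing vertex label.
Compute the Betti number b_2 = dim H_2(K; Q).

n_0=8 n_1=26 n_2=25  [Q]
∂1: piv[ad,ae,ag,ai,ao,ar,as] rk=7  ker:dg,di,do,dr,ds,eg,ei,er,es,gi,go,gr,gs,io,ir,is,or,os,rs
∂2: piv[adg,adi,ads,aeg,aei,aes,agi,agr,ags,air,ais,aos,dgo,dio,dir,drs,eir,gos,ors] rk=19  ker:dgi,dis,eis,ers,gir,gis
b_2=(25−19)−0=6

b_2=6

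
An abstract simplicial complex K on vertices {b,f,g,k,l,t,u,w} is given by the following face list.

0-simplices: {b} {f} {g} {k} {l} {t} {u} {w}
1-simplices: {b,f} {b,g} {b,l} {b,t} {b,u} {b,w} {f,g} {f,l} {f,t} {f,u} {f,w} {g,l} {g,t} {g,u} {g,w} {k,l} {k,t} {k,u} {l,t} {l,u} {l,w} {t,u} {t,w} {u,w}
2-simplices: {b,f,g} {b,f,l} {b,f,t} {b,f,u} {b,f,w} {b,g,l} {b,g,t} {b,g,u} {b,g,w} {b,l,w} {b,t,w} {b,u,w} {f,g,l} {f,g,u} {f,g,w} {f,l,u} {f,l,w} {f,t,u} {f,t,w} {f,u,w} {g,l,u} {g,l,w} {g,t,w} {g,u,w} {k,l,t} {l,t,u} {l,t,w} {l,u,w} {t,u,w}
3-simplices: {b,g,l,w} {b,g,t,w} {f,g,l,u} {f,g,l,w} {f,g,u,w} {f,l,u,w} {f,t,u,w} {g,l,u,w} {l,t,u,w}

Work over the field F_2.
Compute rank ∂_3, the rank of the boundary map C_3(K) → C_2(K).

n_0=8 n_1=24 n_2=29 n_3=9  [Z2]
∂1: piv[bf,bg,bl,bt,bu,bw,kl] rk=7  ker:fg,fl,ft,fu,fw,gl,gt,gu,gw,kt,ku,lt,lu,lw,tu,tw,uw
∂2: piv[bfg,bfl,bft,bfu,bfw,bgl,bgt,bgu,bgw,blw,btw,buw,flu,ftu,klt,ltu] rk=16  ker:fgl,fgu,fgw,flw,ftw,fuw,glu,glw,gtw,guw,ltw,luw,tuw
∂3: piv[bglw,bgtw,fglu,fglw,fguw,fluw,ftuw,ltuw] rk=8  ker:gluw
rk∂_3=8

rank∂_3=8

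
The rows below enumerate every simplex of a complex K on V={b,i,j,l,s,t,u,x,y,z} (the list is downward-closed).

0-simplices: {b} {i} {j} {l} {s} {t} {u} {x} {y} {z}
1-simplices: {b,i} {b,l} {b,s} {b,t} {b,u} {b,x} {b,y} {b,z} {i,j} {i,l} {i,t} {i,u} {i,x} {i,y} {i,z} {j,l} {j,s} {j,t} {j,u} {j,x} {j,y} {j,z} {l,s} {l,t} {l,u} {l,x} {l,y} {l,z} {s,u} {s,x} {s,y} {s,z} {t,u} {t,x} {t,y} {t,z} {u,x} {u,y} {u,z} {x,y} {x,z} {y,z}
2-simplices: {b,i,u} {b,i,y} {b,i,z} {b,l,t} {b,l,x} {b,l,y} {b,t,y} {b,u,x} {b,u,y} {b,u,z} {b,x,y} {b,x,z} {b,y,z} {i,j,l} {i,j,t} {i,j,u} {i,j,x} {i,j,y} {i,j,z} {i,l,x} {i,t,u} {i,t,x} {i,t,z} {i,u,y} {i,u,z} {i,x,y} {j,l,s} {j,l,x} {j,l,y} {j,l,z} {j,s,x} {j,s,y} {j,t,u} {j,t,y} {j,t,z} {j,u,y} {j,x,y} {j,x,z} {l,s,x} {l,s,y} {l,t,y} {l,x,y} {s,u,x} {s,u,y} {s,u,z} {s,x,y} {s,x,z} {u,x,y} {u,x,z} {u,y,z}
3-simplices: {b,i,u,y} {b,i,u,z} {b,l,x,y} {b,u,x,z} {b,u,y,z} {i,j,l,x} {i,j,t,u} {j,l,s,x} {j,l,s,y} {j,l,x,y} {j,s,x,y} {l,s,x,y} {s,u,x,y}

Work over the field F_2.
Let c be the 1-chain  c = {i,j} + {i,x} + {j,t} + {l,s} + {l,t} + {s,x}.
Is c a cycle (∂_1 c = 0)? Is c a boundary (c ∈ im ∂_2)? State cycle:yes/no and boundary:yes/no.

n_0=10 n_1=42 n_2=50 n_3=13  [Z2]
∂1: piv[bi,bl,bs,bt,bu,bx,by,bz,ij] rk=9  ker:il,it,iu,ix,iy,iz,jl,js,jt,ju,jx,jy,jz,ls,lt,lu,lx,ly,lz,su,sx,sy,sz,tu,tx,ty,tz,ux,uy,uz,xy,xz,yz
∂2: piv[biu,biy,biz,blt,blx,bly,bty,bux,buy,buz,bxy,bxz,byz,ijl,ijt,iju,ijx,ijy,ijz,ilx,itu,itx,itz,ixy,jls,jlz,jsx,jsy,jty,sux,suz] rk=31  ker:iuy,iuz,jlx,jly,jtu,jtz,juy,jxy,jxz,lsx,lsy,lty,lxy,suy,sxy,sxz,uxy,uxz,uyz
∂3: piv[biuy,biuz,blxy,buxz,buyz,ijlx,ijtu,jlsx,jlsy,jlxy,jsxy,suxy] rk=12  ker:lsxy
∂1c = 0
c vs im∂2: reduces to 0 ⇒ boundary

cycle:yes boundary:yes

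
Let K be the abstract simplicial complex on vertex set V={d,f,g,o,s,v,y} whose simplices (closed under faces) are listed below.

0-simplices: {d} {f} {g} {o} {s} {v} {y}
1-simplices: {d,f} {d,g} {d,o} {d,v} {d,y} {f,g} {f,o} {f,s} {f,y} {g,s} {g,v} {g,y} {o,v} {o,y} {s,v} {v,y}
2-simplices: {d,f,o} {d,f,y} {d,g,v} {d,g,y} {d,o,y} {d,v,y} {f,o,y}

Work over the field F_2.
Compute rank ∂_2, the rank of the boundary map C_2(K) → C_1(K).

n_0=7 n_1=16 n_2=7  [Z2]
∂1: piv[df,dg,do,dv,dy,fs] rk=6  ker:fg,fo,fy,gs,gv,gy,ov,oy,sv,vy
∂2: piv[dfo,dfy,dgv,dgy,doy,dvy] rk=6  ker:foy
rk∂_2=6

rank∂_2=6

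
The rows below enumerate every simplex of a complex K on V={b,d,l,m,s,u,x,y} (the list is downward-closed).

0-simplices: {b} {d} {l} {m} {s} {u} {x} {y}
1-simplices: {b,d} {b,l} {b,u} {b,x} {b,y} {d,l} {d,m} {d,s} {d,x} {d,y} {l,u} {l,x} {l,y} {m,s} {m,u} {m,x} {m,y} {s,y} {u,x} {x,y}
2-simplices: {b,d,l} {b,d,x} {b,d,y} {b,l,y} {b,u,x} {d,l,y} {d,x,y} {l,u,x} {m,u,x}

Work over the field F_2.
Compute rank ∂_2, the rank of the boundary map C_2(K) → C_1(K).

rank∂_2=8

n_0=8 n_1=20 n_2=9  [Z2]
∂1: piv[bd,bl,bu,bx,by,dm,ds] rk=7  ker:dl,dx,dy,lu,lx,ly,ms,mu,mx,my,sy,ux,xy
∂2: piv[bdl,bdx,bdy,bly,bux,dxy,lux,mux] rk=8  ker:dly
rk∂_2=8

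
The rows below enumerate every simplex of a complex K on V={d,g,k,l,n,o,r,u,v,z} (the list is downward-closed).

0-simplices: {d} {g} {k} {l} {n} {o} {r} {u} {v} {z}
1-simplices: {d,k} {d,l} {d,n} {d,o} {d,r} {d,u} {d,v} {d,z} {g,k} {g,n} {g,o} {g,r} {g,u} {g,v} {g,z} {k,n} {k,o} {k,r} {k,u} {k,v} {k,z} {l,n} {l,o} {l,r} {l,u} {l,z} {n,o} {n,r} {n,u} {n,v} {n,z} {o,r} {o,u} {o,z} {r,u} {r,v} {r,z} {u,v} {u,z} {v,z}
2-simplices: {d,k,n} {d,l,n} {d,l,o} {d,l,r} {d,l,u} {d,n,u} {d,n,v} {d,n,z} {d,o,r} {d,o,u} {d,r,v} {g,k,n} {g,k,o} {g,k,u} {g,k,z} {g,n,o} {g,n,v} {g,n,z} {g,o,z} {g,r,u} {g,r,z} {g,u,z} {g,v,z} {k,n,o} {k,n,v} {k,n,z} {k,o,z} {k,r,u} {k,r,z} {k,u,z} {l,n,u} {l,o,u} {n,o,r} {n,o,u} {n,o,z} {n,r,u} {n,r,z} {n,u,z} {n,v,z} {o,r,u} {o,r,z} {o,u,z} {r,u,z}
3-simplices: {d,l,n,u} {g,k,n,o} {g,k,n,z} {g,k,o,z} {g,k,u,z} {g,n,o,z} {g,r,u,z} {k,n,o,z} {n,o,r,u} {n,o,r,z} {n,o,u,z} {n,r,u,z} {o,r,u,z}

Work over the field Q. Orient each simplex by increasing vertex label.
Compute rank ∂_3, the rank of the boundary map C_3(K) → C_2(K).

rank∂_3=11

n_0=10 n_1=40 n_2=43 n_3=13  [Q]
∂1: piv[dk,dl,dn,do,dr,du,dv,dz,gk] rk=9  ker:gn,go,gr,gu,gv,gz,kn,ko,kr,ku,kv,kz,ln,lo,lr,lu,lz,no,nr,nu,nv,nz,or,ou,oz,ru,rv,rz,uv,uz,vz
∂2: piv[dkn,dln,dlo,dlr,dlu,dnu,dnv,dnz,dor,dou,drv,gkn,gko,gku,gkz,gno,gnv,gnz,goz,gru,grz,guz,gvz,knv,kru,nor,nou,nru,nrz] rk=29  ker:kno,knz,koz,krz,kuz,lnu,lou,noz,nuz,nvz,oru,orz,ouz,ruz
∂3: piv[dlnu,gkno,gknz,gkoz,gkuz,gnoz,gruz,noru,norz,nouz,nruz] rk=11  ker:knoz,oruz
rk∂_3=11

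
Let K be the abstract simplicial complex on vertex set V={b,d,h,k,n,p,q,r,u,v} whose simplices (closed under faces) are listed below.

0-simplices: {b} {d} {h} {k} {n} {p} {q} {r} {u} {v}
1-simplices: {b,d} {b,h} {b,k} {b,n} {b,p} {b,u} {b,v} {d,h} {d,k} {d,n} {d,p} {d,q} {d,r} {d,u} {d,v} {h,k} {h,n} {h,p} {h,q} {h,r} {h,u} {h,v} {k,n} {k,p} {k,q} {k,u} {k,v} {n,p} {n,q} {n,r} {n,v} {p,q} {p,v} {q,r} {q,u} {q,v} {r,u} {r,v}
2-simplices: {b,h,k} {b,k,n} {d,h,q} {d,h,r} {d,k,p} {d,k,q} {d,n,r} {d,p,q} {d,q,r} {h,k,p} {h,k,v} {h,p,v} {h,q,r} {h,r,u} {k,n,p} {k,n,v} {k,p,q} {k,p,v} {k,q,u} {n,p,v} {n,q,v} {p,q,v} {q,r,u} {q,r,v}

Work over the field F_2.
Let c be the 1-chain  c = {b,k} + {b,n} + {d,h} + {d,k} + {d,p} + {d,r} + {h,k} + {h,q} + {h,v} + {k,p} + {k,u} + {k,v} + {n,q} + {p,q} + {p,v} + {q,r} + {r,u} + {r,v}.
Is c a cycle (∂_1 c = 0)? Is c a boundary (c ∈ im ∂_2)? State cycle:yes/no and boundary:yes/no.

cycle:yes boundary:yes

n_0=10 n_1=38 n_2=24  [Z2]
∂1: piv[bd,bh,bk,bn,bp,bu,bv,dq,dr] rk=9  ker:dh,dk,dn,dp,du,dv,hk,hn,hp,hq,hr,hu,hv,kn,kp,kq,ku,kv,np,nq,nr,nv,pq,pv,qr,qu,qv,ru,rv
∂2: piv[bhk,bkn,dhq,dhr,dkp,dkq,dnr,dpq,dqr,hkp,hkv,hpv,hru,knp,knv,kqu,nqv,pqv,qru,qrv] rk=20  ker:hqr,kpq,kpv,npv
∂1c = 0
c vs im∂2: reduces to 0 ⇒ boundary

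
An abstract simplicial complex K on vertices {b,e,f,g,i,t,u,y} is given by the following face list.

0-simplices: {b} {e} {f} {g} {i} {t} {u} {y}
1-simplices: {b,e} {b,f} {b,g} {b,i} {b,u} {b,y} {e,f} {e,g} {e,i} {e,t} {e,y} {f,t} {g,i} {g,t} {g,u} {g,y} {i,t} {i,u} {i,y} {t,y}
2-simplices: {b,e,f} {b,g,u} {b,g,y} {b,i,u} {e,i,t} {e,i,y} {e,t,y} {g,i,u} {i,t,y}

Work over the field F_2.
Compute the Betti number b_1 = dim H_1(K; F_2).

n_0=8 n_1=20 n_2=9  [Z2]
∂1: piv[be,bf,bg,bi,bu,by,et] rk=7  ker:ef,eg,ei,ey,ft,gi,gt,gu,gy,it,iu,iy,ty
∂2: piv[bef,bgu,bgy,biu,eit,eiy,ety,giu] rk=8  ker:ity
b_1=(20−7)−8=5

b_1=5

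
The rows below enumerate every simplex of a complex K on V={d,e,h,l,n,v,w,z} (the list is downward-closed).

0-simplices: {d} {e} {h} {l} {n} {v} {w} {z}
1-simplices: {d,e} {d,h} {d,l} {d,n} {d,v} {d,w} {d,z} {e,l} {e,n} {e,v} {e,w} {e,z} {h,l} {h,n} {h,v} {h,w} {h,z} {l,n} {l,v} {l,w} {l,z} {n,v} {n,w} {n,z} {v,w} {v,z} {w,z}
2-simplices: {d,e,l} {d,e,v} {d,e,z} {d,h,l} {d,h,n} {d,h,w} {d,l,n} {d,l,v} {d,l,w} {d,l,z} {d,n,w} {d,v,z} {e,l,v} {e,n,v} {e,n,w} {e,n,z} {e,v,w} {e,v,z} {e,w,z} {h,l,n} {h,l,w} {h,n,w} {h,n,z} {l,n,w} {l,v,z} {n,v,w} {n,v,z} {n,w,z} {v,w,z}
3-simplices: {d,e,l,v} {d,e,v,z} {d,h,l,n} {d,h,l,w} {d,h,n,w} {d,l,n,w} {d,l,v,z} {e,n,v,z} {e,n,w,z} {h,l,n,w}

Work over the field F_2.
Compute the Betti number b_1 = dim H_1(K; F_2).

n_0=8 n_1=27 n_2=29 n_3=10  [Z2]
∂1: piv[de,dh,dl,dn,dv,dw,dz] rk=7  ker:el,en,ev,ew,ez,hl,hn,hv,hw,hz,ln,lv,lw,lz,nv,nw,nz,vw,vz,wz
∂2: piv[del,dev,dez,dhl,dhn,dhw,dln,dlv,dlw,dlz,dnw,dvz,env,enw,enz,evw,ewz,hnz] rk=18  ker:elv,evz,hln,hlw,hnw,lnw,lvz,nvw,nvz,nwz,vwz
∂3: piv[delv,devz,dhln,dhlw,dhnw,dlnw,dlvz,envz,enwz] rk=9  ker:hlnw
b_1=(27−7)−18=2

b_1=2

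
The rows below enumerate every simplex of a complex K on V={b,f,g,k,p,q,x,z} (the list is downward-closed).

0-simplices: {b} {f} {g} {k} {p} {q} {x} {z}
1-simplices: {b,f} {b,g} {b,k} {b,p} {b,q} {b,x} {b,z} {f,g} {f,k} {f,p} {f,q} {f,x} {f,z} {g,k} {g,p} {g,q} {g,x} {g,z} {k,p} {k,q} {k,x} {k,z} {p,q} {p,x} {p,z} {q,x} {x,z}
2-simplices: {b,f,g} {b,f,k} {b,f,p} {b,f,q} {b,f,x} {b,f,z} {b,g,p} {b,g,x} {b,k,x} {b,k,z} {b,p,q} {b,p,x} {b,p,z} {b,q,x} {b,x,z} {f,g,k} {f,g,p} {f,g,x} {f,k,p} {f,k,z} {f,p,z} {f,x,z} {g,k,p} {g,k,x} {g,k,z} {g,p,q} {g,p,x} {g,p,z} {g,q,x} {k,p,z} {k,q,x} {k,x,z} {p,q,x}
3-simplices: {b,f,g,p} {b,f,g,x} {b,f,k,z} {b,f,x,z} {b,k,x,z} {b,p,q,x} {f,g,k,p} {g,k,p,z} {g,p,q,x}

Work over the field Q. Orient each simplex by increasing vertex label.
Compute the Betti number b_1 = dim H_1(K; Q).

n_0=8 n_1=27 n_2=33 n_3=9  [Q]
∂1: piv[bf,bg,bk,bp,bq,bx,bz] rk=7  ker:fg,fk,fp,fq,fx,fz,gk,gp,gq,gx,gz,kp,kq,kx,kz,pq,px,pz,qx,xz
∂2: piv[bfg,bfk,bfp,bfq,bfx,bfz,bgp,bgx,bkx,bkz,bpq,bpx,bpz,bqx,bxz,fgk,fkp,gkz,gpq,kqx] rk=20  ker:fgp,fgx,fkz,fpz,fxz,gkp,gkx,gpx,gpz,gqx,kpz,kxz,pqx
∂3: piv[bfgp,bfgx,bfkz,bfxz,bkxz,bpqx,fgkp,gkpz,gpqx] rk=9
b_1=(27−7)−20=0

b_1=0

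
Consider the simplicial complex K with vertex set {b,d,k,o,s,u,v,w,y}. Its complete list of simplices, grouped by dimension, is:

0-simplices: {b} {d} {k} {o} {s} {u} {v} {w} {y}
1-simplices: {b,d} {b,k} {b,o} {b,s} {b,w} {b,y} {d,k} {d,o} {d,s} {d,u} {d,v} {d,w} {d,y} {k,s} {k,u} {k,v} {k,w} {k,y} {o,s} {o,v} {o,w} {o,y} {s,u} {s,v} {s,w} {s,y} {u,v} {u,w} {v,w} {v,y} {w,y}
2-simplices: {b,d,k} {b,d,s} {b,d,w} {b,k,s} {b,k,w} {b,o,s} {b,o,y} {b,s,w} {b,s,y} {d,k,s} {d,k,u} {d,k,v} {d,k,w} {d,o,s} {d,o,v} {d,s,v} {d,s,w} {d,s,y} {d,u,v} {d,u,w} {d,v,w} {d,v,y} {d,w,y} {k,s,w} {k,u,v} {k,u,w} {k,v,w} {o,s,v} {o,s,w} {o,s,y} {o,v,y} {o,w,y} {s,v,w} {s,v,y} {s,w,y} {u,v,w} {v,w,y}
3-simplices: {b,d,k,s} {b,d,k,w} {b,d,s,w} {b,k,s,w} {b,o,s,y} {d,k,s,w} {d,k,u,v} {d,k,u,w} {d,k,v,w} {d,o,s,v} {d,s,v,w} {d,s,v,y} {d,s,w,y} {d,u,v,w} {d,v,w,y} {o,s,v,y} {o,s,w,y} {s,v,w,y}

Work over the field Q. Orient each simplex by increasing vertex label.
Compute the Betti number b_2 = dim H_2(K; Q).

n_0=9 n_1=31 n_2=37 n_3=18  [Q]
∂1: piv[bd,bk,bo,bs,bw,by,du,dv] rk=8  ker:dk,do,ds,dw,dy,ks,ku,kv,kw,ky,os,ov,ow,oy,su,sv,sw,sy,uv,uw,vw,vy,wy
∂2: piv[bdk,bds,bdw,bks,bkw,bos,boy,bsw,bsy,dku,dkv,dos,dov,dsv,dsy,duv,duw,dvw,dvy,dwy,osw] rk=21  ker:dks,dkw,dsw,ksw,kuv,kuw,kvw,osv,osy,ovy,owy,svw,svy,swy,uvw,vwy
∂3: piv[bdks,bdkw,bdsw,bksw,bosy,dkuv,dkuw,dkvw,dosv,dsvw,dsvy,dswy,duvw,dvwy,osvy,oswy] rk=16  ker:dksw,svwy
b_2=(37−21)−16=0

b_2=0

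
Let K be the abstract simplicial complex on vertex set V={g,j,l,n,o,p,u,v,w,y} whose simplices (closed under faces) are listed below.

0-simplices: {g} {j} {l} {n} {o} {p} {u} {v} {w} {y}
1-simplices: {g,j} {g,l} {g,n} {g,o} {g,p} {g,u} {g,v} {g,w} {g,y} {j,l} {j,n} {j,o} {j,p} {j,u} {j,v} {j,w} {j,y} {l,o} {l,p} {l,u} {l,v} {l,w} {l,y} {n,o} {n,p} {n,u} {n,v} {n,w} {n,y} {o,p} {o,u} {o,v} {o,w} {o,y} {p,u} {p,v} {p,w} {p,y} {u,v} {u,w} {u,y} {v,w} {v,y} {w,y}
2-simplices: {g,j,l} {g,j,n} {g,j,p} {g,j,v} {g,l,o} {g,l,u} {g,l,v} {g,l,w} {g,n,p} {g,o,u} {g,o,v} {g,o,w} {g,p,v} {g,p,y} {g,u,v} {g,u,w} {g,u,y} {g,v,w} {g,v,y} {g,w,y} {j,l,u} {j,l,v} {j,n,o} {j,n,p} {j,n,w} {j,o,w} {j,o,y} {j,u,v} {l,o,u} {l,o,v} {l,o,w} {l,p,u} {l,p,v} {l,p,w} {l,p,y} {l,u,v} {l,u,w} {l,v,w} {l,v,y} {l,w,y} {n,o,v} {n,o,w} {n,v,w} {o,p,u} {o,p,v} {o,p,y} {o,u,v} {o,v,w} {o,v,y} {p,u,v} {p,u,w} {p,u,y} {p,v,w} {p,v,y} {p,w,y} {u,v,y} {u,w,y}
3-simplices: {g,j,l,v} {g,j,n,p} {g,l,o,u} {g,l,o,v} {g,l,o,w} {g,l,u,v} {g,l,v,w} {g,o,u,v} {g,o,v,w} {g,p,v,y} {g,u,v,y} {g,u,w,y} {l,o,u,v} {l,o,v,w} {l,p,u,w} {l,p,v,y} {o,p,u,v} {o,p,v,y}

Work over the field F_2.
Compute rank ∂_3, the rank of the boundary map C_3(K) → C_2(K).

rank∂_3=16

n_0=10 n_1=44 n_2=57 n_3=18  [Z2]
∂1: piv[gj,gl,gn,go,gp,gu,gv,gw,gy] rk=9  ker:jl,jn,jo,jp,ju,jv,jw,jy,lo,lp,lu,lv,lw,ly,no,np,nu,nv,nw,ny,op,ou,ov,ow,oy,pu,pv,pw,py,uv,uw,uy,vw,vy,wy
∂2: piv[gjl,gjn,gjp,gjv,glo,glu,glv,glw,gnp,gou,gov,gow,gpv,gpy,guv,guw,guy,gvw,gvy,gwy,jlu,jno,jnw,jow,joy,lpu,lpv,lpw,lpy,nov,opu,opy] rk=32  ker:jlv,jnp,juv,lou,lov,low,luv,luw,lvw,lvy,lwy,now,nvw,opv,ouv,ovw,ovy,puv,puw,puy,pvw,pvy,pwy,uvy,uwy
∂3: piv[gjlv,gjnp,glou,glov,glow,gluv,glvw,gouv,govw,gpvy,guvy,guwy,lpuw,lpvy,opuv,opvy] rk=16  ker:louv,lovw
rk∂_3=16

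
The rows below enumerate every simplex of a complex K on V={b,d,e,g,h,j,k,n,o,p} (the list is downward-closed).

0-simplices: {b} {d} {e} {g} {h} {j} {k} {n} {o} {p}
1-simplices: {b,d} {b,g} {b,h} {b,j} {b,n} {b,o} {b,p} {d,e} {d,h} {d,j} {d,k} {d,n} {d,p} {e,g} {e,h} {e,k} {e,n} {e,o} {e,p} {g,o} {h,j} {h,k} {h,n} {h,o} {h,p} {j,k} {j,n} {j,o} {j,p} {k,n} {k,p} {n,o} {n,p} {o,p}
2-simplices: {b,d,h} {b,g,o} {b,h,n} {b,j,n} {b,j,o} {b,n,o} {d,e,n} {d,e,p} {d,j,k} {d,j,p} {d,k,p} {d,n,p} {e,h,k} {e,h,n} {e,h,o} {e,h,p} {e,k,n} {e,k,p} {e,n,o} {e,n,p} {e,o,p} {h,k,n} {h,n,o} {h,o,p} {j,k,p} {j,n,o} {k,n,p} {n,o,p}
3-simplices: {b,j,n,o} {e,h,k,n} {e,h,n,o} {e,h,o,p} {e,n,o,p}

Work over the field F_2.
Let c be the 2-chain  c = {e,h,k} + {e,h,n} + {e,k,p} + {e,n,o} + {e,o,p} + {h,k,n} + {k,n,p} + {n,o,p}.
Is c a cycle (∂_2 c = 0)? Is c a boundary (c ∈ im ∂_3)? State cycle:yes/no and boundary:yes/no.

cycle:yes boundary:no

n_0=10 n_1=34 n_2=28 n_3=5  [Z2]
∂1: piv[bd,bg,bh,bj,bn,bo,bp,de,dk] rk=9  ker:dh,dj,dn,dp,eg,eh,ek,en,eo,ep,go,hj,hk,hn,ho,hp,jk,jn,jo,jp,kn,kp,no,np,op
∂2: piv[bdh,bgo,bhn,bjn,bjo,bno,den,dep,djk,djp,dkp,dnp,ehk,ehn,eho,ehp,ekn,ekp,eno,eop] rk=20  ker:enp,hkn,hno,hop,jkp,jno,knp,nop
∂3: piv[bjno,ehkn,ehno,ehop,enop] rk=5
∂2c = 0
c vs im∂3: residual ≠ 0 ⇒ not boundary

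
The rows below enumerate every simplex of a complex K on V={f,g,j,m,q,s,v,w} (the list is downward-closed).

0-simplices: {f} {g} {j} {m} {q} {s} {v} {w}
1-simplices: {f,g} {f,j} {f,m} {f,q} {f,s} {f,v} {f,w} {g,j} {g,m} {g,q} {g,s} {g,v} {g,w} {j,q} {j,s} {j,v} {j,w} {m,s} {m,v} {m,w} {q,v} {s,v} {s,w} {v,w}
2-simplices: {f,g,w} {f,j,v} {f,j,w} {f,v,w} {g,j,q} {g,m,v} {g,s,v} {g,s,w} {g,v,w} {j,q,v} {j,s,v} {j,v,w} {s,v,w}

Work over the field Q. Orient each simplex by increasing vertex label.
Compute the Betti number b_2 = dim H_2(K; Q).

n_0=8 n_1=24 n_2=13  [Q]
∂1: piv[fg,fj,fm,fq,fs,fv,fw] rk=7  ker:gj,gm,gq,gs,gv,gw,jq,js,jv,jw,ms,mv,mw,qv,sv,sw,vw
∂2: piv[fgw,fjv,fjw,fvw,gjq,gmv,gsv,gsw,gvw,jqv,jsv] rk=11  ker:jvw,svw
b_2=(13−11)−0=2

b_2=2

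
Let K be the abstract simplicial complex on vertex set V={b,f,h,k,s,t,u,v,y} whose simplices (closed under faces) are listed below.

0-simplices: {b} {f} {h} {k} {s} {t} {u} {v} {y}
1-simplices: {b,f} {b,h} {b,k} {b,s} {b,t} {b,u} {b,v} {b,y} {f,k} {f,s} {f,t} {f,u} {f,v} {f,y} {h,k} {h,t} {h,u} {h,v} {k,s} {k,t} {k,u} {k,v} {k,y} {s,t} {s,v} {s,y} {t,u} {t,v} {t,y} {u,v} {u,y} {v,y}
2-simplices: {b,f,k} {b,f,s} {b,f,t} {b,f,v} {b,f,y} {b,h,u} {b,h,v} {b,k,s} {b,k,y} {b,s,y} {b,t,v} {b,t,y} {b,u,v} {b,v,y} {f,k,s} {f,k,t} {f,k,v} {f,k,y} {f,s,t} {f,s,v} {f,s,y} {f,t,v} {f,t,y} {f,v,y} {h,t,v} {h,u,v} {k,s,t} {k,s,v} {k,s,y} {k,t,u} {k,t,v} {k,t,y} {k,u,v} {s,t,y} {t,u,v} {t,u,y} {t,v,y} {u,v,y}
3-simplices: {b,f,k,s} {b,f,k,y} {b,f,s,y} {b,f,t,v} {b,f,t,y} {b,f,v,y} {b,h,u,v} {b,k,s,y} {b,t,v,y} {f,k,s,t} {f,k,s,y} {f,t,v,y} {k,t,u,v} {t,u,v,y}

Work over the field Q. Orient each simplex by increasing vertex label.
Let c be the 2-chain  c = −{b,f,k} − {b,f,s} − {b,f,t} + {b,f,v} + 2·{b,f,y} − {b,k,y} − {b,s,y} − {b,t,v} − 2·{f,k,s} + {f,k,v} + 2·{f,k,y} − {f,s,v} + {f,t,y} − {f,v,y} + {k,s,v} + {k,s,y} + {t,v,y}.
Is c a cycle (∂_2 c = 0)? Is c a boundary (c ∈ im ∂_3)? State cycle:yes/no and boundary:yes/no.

n_0=9 n_1=32 n_2=38 n_3=14  [Q]
∂1: piv[bf,bh,bk,bs,bt,bu,bv,by] rk=8  ker:fk,fs,ft,fu,fv,fy,hk,ht,hu,hv,ks,kt,ku,kv,ky,st,sv,sy,tu,tv,ty,uv,uy,vy
∂2: piv[bfk,bfs,bft,bfv,bfy,bhu,bhv,bks,bky,bsy,btv,bty,buv,bvy,fkt,fkv,fst,fsv,htv,ktu,kuv,tuy] rk=22  ker:fks,fky,fsy,ftv,fty,fvy,huv,kst,ksv,ksy,ktv,kty,sty,tuv,tvy,uvy
∂3: piv[bfks,bfky,bfsy,bftv,bfty,bfvy,bhuv,bksy,btvy,fkst,ktuv,tuvy] rk=12  ker:fksy,ftvy
∂2c = 0
c vs im∂3: residual ≠ 0 ⇒ not boundary

cycle:yes boundary:no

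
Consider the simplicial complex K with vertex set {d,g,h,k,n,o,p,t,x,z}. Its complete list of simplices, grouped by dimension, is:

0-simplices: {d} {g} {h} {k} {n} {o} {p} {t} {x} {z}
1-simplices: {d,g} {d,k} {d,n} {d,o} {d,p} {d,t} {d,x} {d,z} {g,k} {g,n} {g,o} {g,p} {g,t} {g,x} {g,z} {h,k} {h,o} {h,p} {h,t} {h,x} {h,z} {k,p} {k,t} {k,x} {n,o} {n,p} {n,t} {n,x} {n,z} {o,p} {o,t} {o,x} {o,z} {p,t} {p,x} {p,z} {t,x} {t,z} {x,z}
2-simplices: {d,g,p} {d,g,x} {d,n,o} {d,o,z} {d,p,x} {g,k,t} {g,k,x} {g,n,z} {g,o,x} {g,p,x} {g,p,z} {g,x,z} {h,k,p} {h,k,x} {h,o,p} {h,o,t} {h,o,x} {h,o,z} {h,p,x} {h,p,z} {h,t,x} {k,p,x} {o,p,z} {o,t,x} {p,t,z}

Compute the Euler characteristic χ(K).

n_0=10 n_1=39 n_2=25
χ=+10−39+25=-4

χ(K)=-4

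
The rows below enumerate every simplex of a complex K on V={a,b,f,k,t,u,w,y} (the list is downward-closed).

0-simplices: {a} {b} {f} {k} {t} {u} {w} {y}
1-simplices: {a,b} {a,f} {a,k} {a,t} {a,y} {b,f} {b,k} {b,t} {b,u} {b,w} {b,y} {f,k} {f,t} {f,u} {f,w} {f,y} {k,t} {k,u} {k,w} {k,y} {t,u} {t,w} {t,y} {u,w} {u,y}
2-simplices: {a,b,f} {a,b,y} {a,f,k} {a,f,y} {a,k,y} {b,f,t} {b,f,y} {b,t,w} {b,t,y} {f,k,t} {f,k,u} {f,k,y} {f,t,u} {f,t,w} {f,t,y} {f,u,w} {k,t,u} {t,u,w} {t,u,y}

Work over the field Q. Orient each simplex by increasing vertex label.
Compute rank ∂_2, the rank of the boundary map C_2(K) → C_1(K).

n_0=8 n_1=25 n_2=19  [Q]
∂1: piv[ab,af,ak,at,ay,bu,bw] rk=7  ker:bf,bk,bt,by,fk,ft,fu,fw,fy,kt,ku,kw,ky,tu,tw,ty,uw,uy
∂2: piv[abf,aby,afk,afy,aky,bft,btw,bty,fkt,fku,ftu,ftw,fuw,tuy] rk=14  ker:bfy,fky,fty,ktu,tuw
rk∂_2=14

rank∂_2=14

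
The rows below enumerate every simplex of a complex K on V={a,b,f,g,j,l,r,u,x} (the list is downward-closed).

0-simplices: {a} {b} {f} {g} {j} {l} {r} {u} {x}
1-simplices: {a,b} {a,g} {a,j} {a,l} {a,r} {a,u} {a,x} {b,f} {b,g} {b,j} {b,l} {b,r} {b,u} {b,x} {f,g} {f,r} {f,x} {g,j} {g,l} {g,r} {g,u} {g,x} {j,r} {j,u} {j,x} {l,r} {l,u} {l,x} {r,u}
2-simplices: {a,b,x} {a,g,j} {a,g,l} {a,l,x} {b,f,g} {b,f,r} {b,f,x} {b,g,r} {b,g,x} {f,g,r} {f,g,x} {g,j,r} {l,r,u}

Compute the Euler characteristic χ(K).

χ(K)=-7

n_0=9 n_1=29 n_2=13
χ=+9−29+13=-7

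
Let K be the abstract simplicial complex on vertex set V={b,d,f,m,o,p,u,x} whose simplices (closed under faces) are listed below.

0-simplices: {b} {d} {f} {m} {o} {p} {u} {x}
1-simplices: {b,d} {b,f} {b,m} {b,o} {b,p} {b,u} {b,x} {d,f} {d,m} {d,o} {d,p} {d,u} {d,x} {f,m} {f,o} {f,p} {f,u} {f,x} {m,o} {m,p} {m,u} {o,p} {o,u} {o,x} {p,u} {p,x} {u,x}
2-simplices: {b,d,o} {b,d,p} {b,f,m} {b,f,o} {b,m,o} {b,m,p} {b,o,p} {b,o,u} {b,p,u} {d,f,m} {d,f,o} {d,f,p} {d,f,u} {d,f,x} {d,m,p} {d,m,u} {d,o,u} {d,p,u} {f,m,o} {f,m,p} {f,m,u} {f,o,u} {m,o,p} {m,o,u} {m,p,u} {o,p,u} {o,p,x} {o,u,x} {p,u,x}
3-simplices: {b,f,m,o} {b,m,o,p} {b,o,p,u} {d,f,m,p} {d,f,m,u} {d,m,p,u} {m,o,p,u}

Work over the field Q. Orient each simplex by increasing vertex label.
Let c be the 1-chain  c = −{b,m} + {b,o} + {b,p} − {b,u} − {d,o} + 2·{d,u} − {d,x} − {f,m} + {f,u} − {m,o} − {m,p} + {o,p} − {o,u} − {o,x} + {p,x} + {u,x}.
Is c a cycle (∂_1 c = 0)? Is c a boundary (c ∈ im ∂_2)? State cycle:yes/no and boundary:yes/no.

cycle:yes boundary:no

n_0=8 n_1=27 n_2=29 n_3=7  [Q]
∂1: piv[bd,bf,bm,bo,bp,bu,bx] rk=7  ker:df,dm,do,dp,du,dx,fm,fo,fp,fu,fx,mo,mp,mu,op,ou,ox,pu,px,ux
∂2: piv[bdo,bdp,bfm,bfo,bmo,bmp,bop,bou,bpu,dfm,dfo,dfp,dfu,dfx,dmu,dou,opx,oux] rk=18  ker:dmp,dpu,fmo,fmp,fmu,fou,mop,mou,mpu,opu,pux
∂3: piv[bfmo,bmop,bopu,dfmp,dfmu,dmpu,mopu] rk=7
∂1c = 0
c vs im∂2: residual ≠ 0 ⇒ not boundary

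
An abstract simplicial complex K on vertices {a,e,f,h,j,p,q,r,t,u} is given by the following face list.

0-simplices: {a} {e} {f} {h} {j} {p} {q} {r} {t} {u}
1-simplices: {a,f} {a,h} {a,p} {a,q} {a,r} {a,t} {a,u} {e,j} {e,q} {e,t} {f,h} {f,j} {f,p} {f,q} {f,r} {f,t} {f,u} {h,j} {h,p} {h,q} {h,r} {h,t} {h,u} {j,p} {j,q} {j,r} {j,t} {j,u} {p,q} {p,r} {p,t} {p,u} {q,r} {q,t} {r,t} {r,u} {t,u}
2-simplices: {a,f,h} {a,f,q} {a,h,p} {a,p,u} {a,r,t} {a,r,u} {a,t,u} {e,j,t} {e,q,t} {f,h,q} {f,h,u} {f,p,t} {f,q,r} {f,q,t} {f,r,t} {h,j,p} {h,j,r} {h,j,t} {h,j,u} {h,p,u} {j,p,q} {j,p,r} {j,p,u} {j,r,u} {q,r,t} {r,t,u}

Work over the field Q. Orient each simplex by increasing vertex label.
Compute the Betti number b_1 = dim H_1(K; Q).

n_0=10 n_1=37 n_2=26  [Q]
∂1: piv[af,ah,ap,aq,ar,at,au,ej,eq] rk=9  ker:et,fh,fj,fp,fq,fr,ft,fu,hj,hp,hq,hr,ht,hu,jp,jq,jr,jt,ju,pq,pr,pt,pu,qr,qt,rt,ru,tu
∂2: piv[afh,afq,ahp,apu,art,aru,atu,ejt,eqt,fhq,fhu,fpt,fqr,fqt,frt,hjp,hjr,hjt,hju,hpu,jpq,jpr,jru] rk=23  ker:jpu,qrt,rtu
b_1=(37−9)−23=5

b_1=5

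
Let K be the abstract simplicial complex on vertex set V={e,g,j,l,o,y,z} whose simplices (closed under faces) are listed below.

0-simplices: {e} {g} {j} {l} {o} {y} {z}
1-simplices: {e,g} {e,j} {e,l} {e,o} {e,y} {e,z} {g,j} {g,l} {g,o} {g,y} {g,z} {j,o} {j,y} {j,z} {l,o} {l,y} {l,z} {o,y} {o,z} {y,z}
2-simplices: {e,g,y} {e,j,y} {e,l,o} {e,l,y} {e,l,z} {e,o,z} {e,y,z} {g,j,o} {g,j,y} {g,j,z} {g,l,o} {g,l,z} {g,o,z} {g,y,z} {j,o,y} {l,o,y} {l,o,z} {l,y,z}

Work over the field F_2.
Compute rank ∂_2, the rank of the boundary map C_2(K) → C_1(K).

n_0=7 n_1=20 n_2=18  [Z2]
∂1: piv[eg,ej,el,eo,ey,ez] rk=6  ker:gj,gl,go,gy,gz,jo,jy,jz,lo,ly,lz,oy,oz,yz
∂2: piv[egy,ejy,elo,ely,elz,eoz,eyz,gjo,gjy,gjz,glo,glz,gyz,joy] rk=14  ker:goz,loy,loz,lyz
rk∂_2=14

rank∂_2=14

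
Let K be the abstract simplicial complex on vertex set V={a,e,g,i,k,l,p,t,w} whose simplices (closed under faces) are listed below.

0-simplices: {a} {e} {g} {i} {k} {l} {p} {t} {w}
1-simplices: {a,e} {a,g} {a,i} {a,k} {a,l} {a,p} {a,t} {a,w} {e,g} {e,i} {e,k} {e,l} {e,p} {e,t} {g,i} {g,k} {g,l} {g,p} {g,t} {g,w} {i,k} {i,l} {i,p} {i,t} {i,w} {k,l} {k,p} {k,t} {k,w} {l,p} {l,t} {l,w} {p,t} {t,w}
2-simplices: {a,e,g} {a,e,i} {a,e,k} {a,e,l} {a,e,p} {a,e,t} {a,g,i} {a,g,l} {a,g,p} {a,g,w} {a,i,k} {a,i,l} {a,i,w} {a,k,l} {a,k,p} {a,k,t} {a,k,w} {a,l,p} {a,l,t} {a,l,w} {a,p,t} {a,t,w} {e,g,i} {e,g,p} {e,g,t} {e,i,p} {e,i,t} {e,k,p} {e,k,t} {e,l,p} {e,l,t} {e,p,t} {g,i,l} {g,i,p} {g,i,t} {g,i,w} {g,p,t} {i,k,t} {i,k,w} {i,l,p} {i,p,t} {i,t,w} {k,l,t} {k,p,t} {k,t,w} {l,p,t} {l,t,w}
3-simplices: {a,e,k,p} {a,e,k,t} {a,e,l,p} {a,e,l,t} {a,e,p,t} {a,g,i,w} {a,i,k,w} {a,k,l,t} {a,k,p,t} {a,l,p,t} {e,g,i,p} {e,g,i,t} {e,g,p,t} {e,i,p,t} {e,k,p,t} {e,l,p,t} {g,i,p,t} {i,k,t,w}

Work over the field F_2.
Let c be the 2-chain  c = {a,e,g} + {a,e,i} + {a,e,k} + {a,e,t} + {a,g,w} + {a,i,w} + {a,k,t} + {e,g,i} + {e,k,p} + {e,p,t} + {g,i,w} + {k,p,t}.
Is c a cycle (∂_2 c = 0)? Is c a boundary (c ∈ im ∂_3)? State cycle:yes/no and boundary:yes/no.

n_0=9 n_1=34 n_2=47 n_3=18  [Z2]
∂1: piv[ae,ag,ai,ak,al,ap,at,aw] rk=8  ker:eg,ei,ek,el,ep,et,gi,gk,gl,gp,gt,gw,ik,il,ip,it,iw,kl,kp,kt,kw,lp,lt,lw,pt,tw
∂2: piv[aeg,aei,aek,ael,aep,aet,agi,agl,agp,agw,aik,ail,aiw,akl,akp,akt,akw,alp,alt,alw,apt,atw,egt,eip,eit] rk=25  ker:egi,egp,ekp,ekt,elp,elt,ept,gil,gip,git,giw,gpt,ikt,ikw,ilp,ipt,itw,klt,kpt,ktw,lpt,ltw
∂3: piv[aekp,aekt,aelp,aelt,aept,agiw,aikw,aklt,akpt,alpt,egip,egit,egpt,eipt,iktw] rk=15  ker:ekpt,elpt,gipt
∂2c = 0
c vs im∂3: residual ≠ 0 ⇒ not boundary

cycle:yes boundary:no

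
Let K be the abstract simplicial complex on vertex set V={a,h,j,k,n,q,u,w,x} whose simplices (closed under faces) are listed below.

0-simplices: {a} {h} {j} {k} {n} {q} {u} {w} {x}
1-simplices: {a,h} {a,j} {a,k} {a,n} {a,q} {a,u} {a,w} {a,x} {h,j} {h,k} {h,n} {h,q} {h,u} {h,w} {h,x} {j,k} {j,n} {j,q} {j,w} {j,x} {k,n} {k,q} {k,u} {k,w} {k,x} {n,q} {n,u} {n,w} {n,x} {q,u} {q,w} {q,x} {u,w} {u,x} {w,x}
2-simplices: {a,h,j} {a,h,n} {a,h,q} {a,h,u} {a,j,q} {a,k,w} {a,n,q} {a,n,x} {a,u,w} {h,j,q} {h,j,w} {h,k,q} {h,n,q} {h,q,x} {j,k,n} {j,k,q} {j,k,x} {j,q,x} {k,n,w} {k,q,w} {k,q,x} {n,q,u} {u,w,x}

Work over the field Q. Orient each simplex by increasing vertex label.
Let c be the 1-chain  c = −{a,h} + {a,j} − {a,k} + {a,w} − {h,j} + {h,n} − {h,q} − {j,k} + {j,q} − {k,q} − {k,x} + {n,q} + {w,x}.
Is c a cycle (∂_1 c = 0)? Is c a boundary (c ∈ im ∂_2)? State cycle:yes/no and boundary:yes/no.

cycle:yes boundary:no

n_0=9 n_1=35 n_2=23  [Q]
∂1: piv[ah,aj,ak,an,aq,au,aw,ax] rk=8  ker:hj,hk,hn,hq,hu,hw,hx,jk,jn,jq,jw,jx,kn,kq,ku,kw,kx,nq,nu,nw,nx,qu,qw,qx,uw,ux,wx
∂2: piv[ahj,ahn,ahq,ahu,ajq,akw,anq,anx,auw,hjw,hkq,hqx,jkn,jkq,jkx,jqx,knw,kqw,nqu,uwx] rk=20  ker:hjq,hnq,kqx
∂1c = 0
c vs im∂2: residual ≠ 0 ⇒ not boundary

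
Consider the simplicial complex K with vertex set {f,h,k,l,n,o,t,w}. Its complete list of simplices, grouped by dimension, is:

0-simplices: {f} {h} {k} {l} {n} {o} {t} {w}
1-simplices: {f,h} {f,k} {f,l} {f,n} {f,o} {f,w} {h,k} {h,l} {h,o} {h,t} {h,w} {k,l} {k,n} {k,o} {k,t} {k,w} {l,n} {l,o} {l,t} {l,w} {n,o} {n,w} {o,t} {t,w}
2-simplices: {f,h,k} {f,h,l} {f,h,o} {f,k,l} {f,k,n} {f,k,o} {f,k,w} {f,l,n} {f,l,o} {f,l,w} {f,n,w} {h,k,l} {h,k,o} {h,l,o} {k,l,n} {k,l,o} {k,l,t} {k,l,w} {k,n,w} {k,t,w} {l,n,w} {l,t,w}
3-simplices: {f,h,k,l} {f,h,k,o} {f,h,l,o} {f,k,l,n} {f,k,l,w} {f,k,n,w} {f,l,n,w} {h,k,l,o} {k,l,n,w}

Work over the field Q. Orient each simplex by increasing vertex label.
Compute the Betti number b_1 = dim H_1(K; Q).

b_1=4

n_0=8 n_1=24 n_2=22 n_3=9  [Q]
∂1: piv[fh,fk,fl,fn,fo,fw,ht] rk=7  ker:hk,hl,ho,hw,kl,kn,ko,kt,kw,ln,lo,lt,lw,no,nw,ot,tw
∂2: piv[fhk,fhl,fho,fkl,fkn,fko,fkw,fln,flo,flw,fnw,klt,ktw] rk=13  ker:hkl,hko,hlo,kln,klo,klw,knw,lnw,ltw
∂3: piv[fhkl,fhko,fhlo,fkln,fklw,fknw,flnw,hklo] rk=8  ker:klnw
b_1=(24−7)−13=4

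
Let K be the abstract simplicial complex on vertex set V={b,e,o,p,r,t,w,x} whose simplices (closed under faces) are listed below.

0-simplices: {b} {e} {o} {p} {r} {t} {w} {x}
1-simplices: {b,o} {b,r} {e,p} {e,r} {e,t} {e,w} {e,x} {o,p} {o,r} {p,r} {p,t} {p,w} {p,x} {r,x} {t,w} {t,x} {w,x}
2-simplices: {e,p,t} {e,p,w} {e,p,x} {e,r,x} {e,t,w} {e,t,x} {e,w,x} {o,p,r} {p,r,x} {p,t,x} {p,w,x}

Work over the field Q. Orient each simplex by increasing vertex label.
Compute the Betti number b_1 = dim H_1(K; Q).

b_1=1

n_0=8 n_1=17 n_2=11  [Q]
∂1: piv[bo,br,ep,er,et,ew,ex] rk=7  ker:op,or,pr,pt,pw,px,rx,tw,tx,wx
∂2: piv[ept,epw,epx,erx,etw,etx,ewx,opr,prx] rk=9  ker:ptx,pwx
b_1=(17−7)−9=1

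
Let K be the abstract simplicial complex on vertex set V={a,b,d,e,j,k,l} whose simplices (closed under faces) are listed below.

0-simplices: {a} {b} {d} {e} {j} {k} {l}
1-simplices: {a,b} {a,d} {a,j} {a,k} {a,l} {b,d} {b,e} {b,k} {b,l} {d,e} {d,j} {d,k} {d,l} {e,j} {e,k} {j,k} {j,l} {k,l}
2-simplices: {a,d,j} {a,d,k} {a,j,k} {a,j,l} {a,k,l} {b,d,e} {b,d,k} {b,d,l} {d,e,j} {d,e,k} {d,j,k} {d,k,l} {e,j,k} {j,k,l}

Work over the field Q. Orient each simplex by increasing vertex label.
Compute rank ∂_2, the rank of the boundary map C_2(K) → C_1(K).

n_0=7 n_1=18 n_2=14  [Q]
∂1: piv[ab,ad,aj,ak,al,be] rk=6  ker:bd,bk,bl,de,dj,dk,dl,ej,ek,jk,jl,kl
∂2: piv[adj,adk,ajk,ajl,akl,bde,bdk,bdl,dej,dek,dkl] rk=11  ker:djk,ejk,jkl
rk∂_2=11

rank∂_2=11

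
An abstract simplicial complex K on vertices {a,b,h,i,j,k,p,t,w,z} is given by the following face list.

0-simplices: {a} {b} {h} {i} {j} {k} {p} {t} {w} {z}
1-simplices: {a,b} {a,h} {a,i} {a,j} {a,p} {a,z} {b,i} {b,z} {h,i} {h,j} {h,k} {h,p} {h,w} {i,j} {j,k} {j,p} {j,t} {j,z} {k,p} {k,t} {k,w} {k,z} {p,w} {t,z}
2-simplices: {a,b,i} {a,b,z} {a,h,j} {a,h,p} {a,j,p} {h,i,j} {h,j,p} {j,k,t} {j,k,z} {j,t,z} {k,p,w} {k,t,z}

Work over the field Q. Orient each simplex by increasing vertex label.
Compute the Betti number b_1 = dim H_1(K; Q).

n_0=10 n_1=24 n_2=12  [Q]
∂1: piv[ab,ah,ai,aj,ap,az,hk,hw,jt] rk=9  ker:bi,bz,hi,hj,hp,ij,jk,jp,jz,kp,kt,kw,kz,pw,tz
∂2: piv[abi,abz,ahj,ahp,ajp,hij,jkt,jkz,jtz,kpw] rk=10  ker:hjp,ktz
b_1=(24−9)−10=5

b_1=5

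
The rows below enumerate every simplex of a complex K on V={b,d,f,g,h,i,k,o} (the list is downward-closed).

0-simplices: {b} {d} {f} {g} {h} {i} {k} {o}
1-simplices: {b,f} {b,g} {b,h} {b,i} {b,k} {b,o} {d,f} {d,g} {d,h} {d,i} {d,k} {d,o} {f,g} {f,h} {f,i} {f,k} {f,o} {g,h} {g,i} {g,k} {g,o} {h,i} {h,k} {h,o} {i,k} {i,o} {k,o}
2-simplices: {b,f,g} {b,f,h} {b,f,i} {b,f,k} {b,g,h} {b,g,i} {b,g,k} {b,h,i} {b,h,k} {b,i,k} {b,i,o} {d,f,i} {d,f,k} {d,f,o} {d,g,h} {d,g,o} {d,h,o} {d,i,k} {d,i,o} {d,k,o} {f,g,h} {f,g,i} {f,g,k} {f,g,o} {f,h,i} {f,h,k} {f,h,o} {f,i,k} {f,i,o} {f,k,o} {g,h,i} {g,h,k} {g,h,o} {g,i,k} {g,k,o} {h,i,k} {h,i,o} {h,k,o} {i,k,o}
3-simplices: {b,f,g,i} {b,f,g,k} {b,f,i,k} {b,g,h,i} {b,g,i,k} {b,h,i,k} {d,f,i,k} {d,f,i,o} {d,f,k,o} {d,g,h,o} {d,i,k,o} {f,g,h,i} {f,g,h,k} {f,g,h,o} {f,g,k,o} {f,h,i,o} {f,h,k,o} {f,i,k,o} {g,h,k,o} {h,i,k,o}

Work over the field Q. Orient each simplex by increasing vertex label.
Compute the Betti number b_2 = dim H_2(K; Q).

n_0=8 n_1=27 n_2=39 n_3=20  [Q]
∂1: piv[bf,bg,bh,bi,bk,bo,df] rk=7  ker:dg,dh,di,dk,do,fg,fh,fi,fk,fo,gh,gi,gk,go,hi,hk,ho,ik,io,ko
∂2: piv[bfg,bfh,bfi,bfk,bgh,bgi,bgk,bhi,bhk,bik,bio,dfi,dfk,dfo,dgh,dgo,dho,dio,dko,fgo] rk=20  ker:dik,fgh,fgi,fgk,fhi,fhk,fho,fik,fio,fko,ghi,ghk,gho,gik,gko,hik,hio,hko,iko
∂3: piv[bfgi,bfgk,bfik,bghi,bgik,bhik,dfik,dfio,dfko,dgho,diko,fghi,fghk,fgho,fgko,fhio,fhko,hiko] rk=18  ker:fiko,ghko
b_2=(39−20)−18=1

b_2=1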